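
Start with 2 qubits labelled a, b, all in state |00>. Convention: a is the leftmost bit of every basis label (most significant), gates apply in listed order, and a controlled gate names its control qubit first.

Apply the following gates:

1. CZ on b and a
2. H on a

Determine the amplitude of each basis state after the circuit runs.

After the circuit, the state carries amplitude sqrt(2)/2 on |00>, 0 on |01>, sqrt(2)/2 on |10>, 0 on |11>.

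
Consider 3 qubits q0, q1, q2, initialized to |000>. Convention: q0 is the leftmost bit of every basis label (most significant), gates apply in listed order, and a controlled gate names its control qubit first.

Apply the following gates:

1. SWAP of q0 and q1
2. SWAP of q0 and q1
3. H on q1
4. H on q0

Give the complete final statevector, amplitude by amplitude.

The final amplitudes are 1/2 on |000>, 0 on |001>, 1/2 on |010>, 0 on |011>, 1/2 on |100>, 0 on |101>, 1/2 on |110>, 0 on |111>.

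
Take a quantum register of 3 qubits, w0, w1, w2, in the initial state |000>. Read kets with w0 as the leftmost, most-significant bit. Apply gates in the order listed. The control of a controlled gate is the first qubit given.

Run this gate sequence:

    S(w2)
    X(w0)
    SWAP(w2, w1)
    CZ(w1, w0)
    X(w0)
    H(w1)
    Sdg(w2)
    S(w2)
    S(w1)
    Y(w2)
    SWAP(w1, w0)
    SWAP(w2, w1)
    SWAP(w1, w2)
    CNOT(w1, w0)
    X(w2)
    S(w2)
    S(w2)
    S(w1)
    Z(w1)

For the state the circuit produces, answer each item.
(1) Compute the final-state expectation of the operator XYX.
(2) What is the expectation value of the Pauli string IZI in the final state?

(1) The observable XYX averages to 0.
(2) The expectation value of IZI is 1.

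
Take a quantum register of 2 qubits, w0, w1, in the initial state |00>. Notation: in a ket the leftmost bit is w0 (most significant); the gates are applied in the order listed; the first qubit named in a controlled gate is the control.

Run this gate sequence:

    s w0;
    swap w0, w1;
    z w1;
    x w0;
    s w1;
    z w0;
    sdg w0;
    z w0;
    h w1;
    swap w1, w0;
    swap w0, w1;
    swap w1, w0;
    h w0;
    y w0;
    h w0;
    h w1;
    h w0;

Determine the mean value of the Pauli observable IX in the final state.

In the final state, IX has expectation -1.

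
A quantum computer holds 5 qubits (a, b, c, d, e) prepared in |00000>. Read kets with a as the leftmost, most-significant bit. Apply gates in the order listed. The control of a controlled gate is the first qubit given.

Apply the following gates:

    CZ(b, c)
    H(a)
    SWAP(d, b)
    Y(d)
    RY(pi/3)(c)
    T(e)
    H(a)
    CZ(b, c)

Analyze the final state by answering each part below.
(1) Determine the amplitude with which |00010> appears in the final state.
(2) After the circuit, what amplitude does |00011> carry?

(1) The amplitude on |00010> is sqrt(3)*I/2.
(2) The amplitude on |00011> is 0.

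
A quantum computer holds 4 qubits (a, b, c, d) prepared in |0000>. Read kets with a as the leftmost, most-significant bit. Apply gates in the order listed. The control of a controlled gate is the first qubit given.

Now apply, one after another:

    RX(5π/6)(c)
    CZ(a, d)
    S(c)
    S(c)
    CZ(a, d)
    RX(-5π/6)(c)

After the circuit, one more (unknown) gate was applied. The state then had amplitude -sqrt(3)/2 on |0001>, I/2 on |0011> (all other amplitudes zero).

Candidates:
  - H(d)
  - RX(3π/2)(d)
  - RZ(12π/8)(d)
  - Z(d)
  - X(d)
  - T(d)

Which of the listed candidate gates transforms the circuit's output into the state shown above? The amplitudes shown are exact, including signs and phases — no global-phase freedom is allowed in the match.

The applied gate was X(d).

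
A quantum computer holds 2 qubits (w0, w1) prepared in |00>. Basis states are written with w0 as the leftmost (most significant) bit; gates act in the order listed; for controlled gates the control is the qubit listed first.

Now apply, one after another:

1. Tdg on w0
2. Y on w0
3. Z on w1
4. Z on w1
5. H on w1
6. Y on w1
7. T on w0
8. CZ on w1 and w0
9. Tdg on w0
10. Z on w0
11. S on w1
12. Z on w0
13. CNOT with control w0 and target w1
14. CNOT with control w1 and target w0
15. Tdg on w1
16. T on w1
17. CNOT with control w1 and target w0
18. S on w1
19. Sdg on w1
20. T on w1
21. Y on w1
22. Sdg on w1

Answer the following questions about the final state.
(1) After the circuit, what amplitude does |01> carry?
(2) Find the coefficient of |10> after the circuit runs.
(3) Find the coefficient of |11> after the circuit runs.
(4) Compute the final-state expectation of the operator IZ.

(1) |01> carries amplitude 0 in the final state. Key observation: steps 14-17 multiply out to the identity, so the circuit reduces to the remaining gates.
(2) The amplitude on |10> is -sqrt(2)*exp(3*I*pi/4)/2.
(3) The amplitude on |11> is sqrt(2)*I/2.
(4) The observable IZ averages to 0.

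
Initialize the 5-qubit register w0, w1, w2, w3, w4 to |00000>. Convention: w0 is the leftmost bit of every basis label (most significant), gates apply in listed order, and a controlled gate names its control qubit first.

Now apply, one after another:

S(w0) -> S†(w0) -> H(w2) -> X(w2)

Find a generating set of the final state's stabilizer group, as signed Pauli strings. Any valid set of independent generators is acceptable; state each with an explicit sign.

One valid set of independent stabilizer generators is +IIXII, +ZIIII, +IZIII, +IIIZI, +IIIIZ (any independent generating set of the same group is equally correct). Key observation: steps 1-2 multiply out to the identity, so the circuit reduces to the remaining gates.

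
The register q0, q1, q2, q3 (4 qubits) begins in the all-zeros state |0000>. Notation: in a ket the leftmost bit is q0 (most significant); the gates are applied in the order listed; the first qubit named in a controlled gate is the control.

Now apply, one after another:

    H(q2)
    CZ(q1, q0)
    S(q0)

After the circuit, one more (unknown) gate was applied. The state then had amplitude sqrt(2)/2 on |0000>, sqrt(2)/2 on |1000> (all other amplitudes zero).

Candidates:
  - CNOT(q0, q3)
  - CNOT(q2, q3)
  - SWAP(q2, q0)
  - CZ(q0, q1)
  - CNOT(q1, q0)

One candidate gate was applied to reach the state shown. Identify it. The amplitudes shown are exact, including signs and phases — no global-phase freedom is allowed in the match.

The unique candidate consistent with the amplitudes is SWAP(q2, q0).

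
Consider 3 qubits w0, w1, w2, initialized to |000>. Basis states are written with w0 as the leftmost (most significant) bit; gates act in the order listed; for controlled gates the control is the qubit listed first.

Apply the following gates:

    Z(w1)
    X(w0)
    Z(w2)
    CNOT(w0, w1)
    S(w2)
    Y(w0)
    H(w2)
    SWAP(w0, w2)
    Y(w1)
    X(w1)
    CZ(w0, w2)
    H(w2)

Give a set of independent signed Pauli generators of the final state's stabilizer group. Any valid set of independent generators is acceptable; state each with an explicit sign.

The stabilizer group can be generated by +XII, +IIX, -IZI, among other valid generating sets.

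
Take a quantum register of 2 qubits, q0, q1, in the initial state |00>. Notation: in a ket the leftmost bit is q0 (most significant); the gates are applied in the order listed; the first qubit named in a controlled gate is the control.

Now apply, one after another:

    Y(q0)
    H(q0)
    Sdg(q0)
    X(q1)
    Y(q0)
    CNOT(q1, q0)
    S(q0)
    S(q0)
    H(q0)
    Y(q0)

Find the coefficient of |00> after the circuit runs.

|00> carries amplitude 0 in the final state.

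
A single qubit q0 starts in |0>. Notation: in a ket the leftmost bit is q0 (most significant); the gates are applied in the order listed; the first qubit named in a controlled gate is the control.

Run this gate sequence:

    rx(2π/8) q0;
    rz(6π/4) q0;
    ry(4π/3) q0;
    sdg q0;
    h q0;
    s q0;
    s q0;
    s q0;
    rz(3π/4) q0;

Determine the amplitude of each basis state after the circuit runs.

After the circuit, the state carries amplitude -sqrt(2*sqrt(2) + 4)*exp(7*I*pi/8)/8 + sqrt(12 - 6*sqrt(2))*exp(7*I*pi/8)/8 + sqrt(4 - 2*sqrt(2))*exp(3*I*pi/8)/8 + sqrt(6*sqrt(2) + 12)*exp(3*I*pi/8)/8 on |0>, -sqrt(6*sqrt(2) + 12)*exp(5*I*pi/8)/8 - sqrt(4 - 2*sqrt(2))*exp(5*I*pi/8)/8 - sqrt(12 - 6*sqrt(2))*exp(I*pi/8)/8 + sqrt(2*sqrt(2) + 4)*exp(I*pi/8)/8 on |1>.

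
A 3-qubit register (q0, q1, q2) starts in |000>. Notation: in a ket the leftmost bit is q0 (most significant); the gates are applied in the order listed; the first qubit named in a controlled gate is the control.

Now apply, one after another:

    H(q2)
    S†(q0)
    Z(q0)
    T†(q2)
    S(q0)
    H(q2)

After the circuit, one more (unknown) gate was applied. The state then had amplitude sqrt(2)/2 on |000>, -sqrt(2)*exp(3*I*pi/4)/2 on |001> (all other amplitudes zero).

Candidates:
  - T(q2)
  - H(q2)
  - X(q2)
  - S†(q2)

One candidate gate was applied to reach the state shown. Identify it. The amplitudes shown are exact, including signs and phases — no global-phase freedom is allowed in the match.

The applied gate was H(q2).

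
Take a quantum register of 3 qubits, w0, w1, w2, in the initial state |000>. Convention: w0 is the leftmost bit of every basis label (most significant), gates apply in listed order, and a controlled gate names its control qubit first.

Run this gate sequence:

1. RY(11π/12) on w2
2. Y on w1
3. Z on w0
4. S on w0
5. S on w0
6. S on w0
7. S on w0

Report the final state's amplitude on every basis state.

The resulting statevector has amplitude -I*sqrt(6 - 3*sqrt(2))/4 + I*sqrt(sqrt(2) + 2)/4 on |010>, I*sqrt(2 - sqrt(2))/4 + I*sqrt(3*sqrt(2) + 6)/4 on |011>, and 0 on every other basis state. Key observation: the block from step 4 through step 7 cancels to the identity and can be dropped.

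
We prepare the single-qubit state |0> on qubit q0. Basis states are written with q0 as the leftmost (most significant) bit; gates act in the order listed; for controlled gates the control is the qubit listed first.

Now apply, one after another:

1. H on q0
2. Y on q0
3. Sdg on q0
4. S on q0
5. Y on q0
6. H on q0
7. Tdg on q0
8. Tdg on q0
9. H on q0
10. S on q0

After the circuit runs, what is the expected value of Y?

The expectation value of Y is 1. Key observation: gates 1-6 undo each other exactly, leaving only the rest of the circuit to track.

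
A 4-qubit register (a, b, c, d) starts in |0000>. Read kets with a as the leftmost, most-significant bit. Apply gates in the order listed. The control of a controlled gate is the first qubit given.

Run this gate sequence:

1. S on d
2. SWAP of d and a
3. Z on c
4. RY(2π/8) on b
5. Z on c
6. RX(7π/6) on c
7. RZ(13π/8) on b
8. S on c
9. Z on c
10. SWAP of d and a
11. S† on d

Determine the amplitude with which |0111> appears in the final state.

The amplitude on |0111> is 0.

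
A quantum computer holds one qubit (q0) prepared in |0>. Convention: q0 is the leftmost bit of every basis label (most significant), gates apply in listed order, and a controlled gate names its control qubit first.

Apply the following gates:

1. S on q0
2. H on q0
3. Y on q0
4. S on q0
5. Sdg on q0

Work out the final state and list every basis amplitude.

After the circuit, the state carries amplitude -sqrt(2)*I/2 on |0>, sqrt(2)*I/2 on |1>.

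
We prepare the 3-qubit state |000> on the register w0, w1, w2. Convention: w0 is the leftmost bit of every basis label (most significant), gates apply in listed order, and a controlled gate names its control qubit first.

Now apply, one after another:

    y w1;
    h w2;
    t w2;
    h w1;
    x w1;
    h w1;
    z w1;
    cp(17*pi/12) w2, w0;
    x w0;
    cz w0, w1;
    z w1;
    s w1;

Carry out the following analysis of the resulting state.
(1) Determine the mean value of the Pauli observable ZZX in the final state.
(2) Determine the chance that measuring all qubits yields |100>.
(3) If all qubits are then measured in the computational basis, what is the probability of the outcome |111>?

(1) The expectation value of ZZX is sqrt(2)/2. Key observation: the block from step 4 through step 7 cancels to the identity and can be dropped.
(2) A full measurement returns |100> with probability 0.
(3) The probability of measuring |111> is 1/2.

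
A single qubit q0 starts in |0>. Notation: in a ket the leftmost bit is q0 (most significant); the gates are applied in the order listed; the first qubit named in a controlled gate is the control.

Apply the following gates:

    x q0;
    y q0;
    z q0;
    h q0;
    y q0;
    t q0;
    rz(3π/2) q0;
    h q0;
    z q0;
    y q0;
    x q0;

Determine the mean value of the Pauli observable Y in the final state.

The observable Y averages to -sqrt(2)/2.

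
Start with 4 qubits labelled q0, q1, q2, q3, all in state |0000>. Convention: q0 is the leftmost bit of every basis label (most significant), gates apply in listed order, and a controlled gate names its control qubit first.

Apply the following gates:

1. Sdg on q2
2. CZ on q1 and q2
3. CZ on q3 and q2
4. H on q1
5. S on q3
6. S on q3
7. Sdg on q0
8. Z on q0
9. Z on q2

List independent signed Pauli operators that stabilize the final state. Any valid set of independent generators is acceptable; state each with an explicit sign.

The final state is stabilized by the group generated by +IXII, +ZIII, +IIZI, +IIIZ; other independent generating sets are equally valid.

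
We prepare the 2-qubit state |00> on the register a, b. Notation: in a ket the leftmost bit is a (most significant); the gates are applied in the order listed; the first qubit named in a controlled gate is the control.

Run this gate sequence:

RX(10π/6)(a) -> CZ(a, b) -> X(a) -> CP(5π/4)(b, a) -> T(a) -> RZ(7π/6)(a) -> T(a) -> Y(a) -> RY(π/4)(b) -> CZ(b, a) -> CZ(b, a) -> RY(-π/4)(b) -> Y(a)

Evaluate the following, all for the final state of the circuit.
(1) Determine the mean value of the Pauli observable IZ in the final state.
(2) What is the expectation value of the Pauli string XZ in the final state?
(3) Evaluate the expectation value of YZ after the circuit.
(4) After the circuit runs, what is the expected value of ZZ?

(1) In the final state, IZ has expectation 1. Key observation: steps 8-13 multiply out to the identity, so the circuit reduces to the remaining gates.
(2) The expectation value of XZ is -3/4.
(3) The observable YZ averages to -sqrt(3)/4.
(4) In the final state, ZZ has expectation -1/2.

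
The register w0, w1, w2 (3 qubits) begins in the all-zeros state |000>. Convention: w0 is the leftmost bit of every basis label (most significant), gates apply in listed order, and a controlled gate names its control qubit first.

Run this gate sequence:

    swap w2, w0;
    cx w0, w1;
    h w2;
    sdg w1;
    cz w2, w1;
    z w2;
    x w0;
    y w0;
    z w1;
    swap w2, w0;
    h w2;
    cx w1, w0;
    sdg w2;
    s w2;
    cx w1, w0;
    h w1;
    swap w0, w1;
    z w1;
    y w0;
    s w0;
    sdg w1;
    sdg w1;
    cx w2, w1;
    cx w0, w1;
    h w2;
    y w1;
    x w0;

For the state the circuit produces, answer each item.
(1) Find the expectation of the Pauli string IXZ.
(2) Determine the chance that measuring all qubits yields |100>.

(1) In the final state, IXZ has expectation -1.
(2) A full measurement returns |100> with probability 0.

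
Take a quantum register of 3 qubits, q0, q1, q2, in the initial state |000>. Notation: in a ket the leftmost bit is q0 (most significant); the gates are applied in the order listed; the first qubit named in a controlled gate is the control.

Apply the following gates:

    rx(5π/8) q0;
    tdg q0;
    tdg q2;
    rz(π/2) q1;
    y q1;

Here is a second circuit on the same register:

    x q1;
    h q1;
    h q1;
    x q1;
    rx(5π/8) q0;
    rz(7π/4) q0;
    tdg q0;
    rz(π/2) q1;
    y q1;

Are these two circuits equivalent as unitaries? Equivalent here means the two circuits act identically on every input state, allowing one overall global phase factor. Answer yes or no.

No, they are not equivalent — no single phase factor reconciles the two unitaries.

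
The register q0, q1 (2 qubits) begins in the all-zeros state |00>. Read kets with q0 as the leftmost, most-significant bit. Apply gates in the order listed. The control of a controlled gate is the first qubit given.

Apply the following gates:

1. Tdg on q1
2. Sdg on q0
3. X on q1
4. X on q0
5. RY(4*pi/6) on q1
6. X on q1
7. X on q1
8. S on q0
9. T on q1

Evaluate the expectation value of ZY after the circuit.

The expectation value of ZY is sqrt(6)/4.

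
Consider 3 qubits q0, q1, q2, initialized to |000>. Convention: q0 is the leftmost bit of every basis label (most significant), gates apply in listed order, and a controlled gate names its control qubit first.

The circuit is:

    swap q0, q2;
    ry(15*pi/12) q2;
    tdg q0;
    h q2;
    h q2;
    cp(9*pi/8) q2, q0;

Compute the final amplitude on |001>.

|001> carries amplitude sqrt(sqrt(2) + 2)/2 in the final state. Key observation: gates 4-5 undo each other exactly, leaving only the rest of the circuit to track.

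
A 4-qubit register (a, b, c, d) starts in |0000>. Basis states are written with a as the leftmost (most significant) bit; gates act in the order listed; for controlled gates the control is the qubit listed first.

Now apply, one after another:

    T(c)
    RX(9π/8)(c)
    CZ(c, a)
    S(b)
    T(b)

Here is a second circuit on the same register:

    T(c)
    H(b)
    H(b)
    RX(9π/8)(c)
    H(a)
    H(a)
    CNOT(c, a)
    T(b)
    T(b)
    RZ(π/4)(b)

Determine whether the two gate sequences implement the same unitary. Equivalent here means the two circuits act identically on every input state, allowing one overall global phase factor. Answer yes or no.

No, they are not equivalent — no single phase factor reconciles the two unitaries.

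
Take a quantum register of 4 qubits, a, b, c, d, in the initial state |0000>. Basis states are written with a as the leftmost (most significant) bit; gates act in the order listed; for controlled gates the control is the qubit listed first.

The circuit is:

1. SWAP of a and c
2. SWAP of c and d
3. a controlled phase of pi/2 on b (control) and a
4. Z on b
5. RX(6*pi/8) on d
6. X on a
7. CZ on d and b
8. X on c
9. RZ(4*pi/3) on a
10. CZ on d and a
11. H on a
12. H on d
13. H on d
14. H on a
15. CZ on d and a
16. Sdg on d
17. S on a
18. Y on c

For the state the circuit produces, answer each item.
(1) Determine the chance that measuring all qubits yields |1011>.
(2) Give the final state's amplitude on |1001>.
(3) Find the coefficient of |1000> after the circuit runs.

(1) Outcome |1011> occurs with probability 0. Key observation: gates 10-15 undo each other exactly, leaving only the rest of the circuit to track.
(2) The amplitude on |1001> is -sqrt(sqrt(2) + 2)*exp(2*I*pi/3)/2.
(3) The amplitude on |1000> is sqrt(2 - sqrt(2))*exp(2*I*pi/3)/2.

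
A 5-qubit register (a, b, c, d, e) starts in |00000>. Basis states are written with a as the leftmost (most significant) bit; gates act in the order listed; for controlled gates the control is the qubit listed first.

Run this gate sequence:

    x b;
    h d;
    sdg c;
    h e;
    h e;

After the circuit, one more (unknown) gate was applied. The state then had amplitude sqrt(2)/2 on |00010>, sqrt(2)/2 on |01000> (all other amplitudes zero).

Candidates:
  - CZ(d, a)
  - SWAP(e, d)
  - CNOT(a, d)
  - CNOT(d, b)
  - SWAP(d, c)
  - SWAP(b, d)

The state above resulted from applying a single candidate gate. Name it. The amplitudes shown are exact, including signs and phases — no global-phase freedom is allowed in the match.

The applied gate was CNOT(d, b). Key observation: the block from step 4 through step 5 cancels to the identity and can be dropped.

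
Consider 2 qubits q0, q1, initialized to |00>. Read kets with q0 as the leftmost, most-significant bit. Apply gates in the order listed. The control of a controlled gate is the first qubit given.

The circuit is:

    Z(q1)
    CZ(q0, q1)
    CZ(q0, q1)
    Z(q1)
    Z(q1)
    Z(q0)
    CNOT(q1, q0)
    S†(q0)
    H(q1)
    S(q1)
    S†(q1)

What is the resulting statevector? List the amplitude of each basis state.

After the circuit, the state carries amplitude sqrt(2)/2 on |00>, sqrt(2)/2 on |01>, 0 on |10>, 0 on |11>. Key observation: gates 1-4 undo each other exactly, leaving only the rest of the circuit to track.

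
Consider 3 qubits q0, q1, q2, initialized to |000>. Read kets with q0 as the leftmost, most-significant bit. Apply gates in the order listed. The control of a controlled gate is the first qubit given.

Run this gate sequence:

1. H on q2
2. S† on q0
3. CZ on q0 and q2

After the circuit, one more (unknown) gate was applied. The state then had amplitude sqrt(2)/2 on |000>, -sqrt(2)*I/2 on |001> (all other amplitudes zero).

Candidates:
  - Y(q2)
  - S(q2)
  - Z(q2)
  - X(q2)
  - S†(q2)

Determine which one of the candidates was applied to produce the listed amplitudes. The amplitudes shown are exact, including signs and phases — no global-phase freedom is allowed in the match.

The applied gate was S†(q2).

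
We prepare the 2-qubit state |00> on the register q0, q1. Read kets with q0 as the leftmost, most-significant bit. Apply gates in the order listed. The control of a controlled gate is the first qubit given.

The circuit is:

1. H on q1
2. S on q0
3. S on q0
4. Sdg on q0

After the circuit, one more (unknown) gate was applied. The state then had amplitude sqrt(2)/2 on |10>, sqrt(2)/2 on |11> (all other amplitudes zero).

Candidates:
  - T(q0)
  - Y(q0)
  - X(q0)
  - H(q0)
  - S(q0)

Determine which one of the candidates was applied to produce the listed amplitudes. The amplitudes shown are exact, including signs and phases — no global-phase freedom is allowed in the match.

The unique candidate consistent with the amplitudes is X(q0). Key observation: steps 3-4 multiply out to the identity, so the circuit reduces to the remaining gates.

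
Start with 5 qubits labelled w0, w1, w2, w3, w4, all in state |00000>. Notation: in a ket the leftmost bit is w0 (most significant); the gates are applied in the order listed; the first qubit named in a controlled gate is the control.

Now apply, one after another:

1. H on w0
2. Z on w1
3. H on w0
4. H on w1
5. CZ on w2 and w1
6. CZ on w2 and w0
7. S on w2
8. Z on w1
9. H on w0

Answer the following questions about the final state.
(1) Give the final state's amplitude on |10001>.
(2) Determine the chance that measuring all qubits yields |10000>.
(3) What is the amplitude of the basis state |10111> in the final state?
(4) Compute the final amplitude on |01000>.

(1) |10001> carries amplitude 0 in the final state.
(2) The probability of measuring |10000> is 1/4.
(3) The amplitude on |10111> is 0.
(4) |01000> carries amplitude -1/2 in the final state.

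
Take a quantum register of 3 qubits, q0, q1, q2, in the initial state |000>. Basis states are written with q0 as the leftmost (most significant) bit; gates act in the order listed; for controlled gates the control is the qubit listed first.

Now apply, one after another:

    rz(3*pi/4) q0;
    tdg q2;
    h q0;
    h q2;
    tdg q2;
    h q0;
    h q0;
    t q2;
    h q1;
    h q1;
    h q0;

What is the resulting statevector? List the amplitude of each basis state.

After the circuit, the state carries amplitude -sqrt(2)*exp(5*I*pi/8)/2 on |000>, -sqrt(2)*exp(5*I*pi/8)/2 on |001>, and 0 on every other basis state. Key observation: the block from step 5 through step 8 cancels to the identity and can be dropped.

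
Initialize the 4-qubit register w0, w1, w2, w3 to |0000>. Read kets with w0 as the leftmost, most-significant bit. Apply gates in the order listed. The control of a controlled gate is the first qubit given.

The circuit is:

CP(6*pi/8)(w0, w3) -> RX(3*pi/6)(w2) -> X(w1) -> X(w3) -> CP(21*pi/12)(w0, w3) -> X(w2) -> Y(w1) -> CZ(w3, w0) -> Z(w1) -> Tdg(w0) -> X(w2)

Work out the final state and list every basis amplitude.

The resulting statevector has amplitude -sqrt(2)*I/2 on |0001>, -sqrt(2)/2 on |0011>, and 0 on every other basis state.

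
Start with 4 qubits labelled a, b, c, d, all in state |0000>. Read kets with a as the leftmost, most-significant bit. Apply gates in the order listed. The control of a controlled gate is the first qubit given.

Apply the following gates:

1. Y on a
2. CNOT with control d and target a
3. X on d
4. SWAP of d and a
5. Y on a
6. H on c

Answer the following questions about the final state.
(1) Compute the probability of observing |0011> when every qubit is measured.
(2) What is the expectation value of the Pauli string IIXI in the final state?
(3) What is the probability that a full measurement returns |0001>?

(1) A full measurement returns |0011> with probability 1/2.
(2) The expectation value of IIXI is 1.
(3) The probability of measuring |0001> is 1/2.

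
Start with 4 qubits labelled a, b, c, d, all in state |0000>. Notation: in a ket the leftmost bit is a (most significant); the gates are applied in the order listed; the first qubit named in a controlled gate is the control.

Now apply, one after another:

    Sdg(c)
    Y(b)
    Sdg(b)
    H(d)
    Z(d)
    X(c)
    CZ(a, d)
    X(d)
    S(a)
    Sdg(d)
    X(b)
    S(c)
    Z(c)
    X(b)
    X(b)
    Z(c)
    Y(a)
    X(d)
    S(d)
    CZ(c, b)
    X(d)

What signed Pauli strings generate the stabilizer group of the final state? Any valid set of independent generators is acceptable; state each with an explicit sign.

One valid set of independent stabilizer generators is +IIIX, -ZIII, +IZII, -IIZI (any independent generating set of the same group is equally correct).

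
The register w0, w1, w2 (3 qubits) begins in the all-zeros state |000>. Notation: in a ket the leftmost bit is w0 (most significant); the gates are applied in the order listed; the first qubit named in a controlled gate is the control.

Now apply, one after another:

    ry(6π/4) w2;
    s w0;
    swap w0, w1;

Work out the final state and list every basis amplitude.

The resulting statevector has amplitude -sqrt(2)/2 on |000>, sqrt(2)/2 on |001>, and 0 on every other basis state.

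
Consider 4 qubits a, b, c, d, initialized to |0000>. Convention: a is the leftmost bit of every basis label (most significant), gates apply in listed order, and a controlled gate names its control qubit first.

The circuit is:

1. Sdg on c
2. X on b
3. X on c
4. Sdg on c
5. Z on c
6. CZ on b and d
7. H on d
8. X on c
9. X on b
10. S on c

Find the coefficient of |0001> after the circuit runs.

The final state's coefficient on |0001> equals sqrt(2)*I/2.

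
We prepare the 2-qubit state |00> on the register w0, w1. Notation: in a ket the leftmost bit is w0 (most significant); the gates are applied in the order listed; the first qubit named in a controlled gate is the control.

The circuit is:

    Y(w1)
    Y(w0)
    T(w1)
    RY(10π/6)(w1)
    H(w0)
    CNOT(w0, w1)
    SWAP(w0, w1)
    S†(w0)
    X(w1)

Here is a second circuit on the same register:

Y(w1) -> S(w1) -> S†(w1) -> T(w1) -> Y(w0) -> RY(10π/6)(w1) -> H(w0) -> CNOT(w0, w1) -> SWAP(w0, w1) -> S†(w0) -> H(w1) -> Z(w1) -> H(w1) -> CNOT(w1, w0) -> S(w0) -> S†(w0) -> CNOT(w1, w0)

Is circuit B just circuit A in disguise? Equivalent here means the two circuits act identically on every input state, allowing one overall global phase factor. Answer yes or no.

Yes, they are equivalent — the unitaries differ by at most a global phase.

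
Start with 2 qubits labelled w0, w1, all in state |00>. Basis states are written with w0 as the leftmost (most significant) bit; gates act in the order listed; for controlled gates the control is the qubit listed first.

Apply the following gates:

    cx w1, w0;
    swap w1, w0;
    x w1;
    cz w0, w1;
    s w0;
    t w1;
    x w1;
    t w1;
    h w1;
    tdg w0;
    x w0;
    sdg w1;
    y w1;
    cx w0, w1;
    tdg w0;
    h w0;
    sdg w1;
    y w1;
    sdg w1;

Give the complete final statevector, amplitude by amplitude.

The resulting statevector has amplitude 1/2 on |00>, I/2 on |01>, -1/2 on |10>, -I/2 on |11>.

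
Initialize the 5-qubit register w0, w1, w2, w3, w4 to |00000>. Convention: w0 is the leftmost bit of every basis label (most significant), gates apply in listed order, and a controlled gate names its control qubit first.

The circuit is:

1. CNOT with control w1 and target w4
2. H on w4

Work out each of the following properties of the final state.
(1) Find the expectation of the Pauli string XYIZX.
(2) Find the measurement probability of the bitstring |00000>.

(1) In the final state, XYIZX has expectation 0.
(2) A full measurement returns |00000> with probability 1/2.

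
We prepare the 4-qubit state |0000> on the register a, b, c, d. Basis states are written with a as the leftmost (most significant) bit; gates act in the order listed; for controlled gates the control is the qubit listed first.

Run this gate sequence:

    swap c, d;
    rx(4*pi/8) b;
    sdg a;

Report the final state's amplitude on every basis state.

The resulting statevector has amplitude sqrt(2)/2 on |0000>, -sqrt(2)*I/2 on |0100>, and 0 on every other basis state.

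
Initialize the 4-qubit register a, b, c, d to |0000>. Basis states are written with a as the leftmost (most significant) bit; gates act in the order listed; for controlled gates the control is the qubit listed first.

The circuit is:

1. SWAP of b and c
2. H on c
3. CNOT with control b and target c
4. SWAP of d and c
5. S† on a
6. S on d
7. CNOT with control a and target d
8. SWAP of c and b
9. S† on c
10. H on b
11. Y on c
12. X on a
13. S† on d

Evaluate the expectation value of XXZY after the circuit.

In the final state, XXZY has expectation 0.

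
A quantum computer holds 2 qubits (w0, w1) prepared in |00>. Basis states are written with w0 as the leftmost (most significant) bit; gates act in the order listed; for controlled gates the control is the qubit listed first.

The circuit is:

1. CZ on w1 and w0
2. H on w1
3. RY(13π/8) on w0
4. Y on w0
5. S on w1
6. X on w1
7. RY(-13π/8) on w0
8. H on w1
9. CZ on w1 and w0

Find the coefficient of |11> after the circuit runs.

The amplitude on |11> is 1/2 + I/2.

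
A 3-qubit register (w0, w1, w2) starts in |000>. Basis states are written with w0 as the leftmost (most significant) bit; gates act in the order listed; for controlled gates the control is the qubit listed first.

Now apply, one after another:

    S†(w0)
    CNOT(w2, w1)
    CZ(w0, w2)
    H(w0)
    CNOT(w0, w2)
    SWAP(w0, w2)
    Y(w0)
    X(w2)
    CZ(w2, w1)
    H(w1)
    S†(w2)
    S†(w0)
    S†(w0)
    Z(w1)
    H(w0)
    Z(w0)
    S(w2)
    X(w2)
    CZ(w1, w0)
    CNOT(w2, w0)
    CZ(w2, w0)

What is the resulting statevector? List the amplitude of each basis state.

The resulting statevector has amplitude -sqrt(2)*I/4 on |000>, sqrt(2)*I/4 on |001>, sqrt(2)*I/4 on |010>, sqrt(2)*I/4 on |011>, -sqrt(2)*I/4 on |100>, sqrt(2)*I/4 on |101>, -sqrt(2)*I/4 on |110>, -sqrt(2)*I/4 on |111>.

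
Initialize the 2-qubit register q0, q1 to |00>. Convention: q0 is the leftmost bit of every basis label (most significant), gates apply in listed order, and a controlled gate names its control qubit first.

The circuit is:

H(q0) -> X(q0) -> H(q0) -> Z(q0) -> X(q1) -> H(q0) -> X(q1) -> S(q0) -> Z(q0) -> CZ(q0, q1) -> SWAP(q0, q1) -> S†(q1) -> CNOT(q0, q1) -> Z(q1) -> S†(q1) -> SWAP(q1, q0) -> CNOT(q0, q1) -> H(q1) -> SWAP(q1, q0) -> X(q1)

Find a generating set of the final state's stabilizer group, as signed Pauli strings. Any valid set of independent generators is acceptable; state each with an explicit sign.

The final state is stabilized by the group generated by -XZ, +ZY; other independent generating sets are equally valid. Key observation: steps 1-4 multiply out to the identity, so the circuit reduces to the remaining gates.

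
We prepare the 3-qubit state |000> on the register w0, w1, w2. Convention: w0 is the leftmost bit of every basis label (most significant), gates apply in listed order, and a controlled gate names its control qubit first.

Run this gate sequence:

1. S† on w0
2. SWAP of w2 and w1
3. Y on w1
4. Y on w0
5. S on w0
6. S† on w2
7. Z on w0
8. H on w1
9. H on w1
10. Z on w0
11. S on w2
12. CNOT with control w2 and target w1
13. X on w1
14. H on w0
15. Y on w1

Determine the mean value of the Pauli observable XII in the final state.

The observable XII averages to -1.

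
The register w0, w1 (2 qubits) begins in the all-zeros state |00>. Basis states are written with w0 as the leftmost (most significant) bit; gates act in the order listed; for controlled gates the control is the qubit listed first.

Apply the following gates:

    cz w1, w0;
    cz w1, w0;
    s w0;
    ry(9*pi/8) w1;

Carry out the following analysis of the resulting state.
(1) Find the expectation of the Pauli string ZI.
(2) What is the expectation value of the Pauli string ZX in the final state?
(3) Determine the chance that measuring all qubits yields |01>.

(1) The expectation value of ZI is 1.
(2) The observable ZX averages to -sqrt(2 - sqrt(2))/2.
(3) A full measurement returns |01> with probability sin(7*pi/16)**2.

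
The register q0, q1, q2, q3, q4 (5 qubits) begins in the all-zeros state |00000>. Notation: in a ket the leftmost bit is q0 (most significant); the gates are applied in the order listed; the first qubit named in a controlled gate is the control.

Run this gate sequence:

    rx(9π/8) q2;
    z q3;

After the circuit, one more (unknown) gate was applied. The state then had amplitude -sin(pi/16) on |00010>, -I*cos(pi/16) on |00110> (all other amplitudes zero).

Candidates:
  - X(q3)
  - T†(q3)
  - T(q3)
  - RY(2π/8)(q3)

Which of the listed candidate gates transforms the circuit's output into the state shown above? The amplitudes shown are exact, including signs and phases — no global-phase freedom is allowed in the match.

The applied gate was X(q3).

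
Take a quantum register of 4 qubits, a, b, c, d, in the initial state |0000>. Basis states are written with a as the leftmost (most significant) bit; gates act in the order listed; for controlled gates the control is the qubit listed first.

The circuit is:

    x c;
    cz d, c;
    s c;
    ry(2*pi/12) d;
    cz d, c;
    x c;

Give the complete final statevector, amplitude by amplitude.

After the circuit, the state carries amplitude I*(sqrt(2) + sqrt(6))/4 on |0000>, I*(-sqrt(6) + sqrt(2))/4 on |0001>, and 0 on every other basis state.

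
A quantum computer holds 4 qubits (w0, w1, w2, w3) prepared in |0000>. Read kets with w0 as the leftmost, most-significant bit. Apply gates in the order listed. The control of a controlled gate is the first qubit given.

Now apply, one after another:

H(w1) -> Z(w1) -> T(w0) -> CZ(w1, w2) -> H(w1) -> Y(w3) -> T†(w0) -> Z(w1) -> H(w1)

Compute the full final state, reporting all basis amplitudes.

After the circuit, the state carries amplitude -sqrt(2)*I/2 on |0001>, sqrt(2)*I/2 on |0101>, and 0 on every other basis state.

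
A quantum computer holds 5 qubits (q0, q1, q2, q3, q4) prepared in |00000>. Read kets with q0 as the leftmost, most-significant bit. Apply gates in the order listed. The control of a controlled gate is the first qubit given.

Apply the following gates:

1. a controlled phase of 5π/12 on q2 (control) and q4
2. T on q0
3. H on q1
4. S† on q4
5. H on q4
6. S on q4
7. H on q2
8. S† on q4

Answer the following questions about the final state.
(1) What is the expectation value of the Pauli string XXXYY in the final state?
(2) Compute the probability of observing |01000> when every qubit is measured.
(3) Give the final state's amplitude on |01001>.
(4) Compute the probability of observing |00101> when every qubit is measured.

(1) In the final state, XXXYY has expectation 0.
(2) Outcome |01000> occurs with probability 1/8.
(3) The amplitude on |01001> is sqrt(2)/4.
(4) Outcome |00101> occurs with probability 1/8.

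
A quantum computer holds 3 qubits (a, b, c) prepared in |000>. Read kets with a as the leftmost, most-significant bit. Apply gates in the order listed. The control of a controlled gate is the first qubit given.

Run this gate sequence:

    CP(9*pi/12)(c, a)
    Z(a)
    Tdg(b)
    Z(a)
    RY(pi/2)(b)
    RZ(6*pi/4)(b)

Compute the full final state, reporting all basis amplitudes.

The resulting statevector has amplitude -sqrt(2)*exp(I*pi/4)/2 on |000>, sqrt(2)*exp(3*I*pi/4)/2 on |010>, and 0 on every other basis state.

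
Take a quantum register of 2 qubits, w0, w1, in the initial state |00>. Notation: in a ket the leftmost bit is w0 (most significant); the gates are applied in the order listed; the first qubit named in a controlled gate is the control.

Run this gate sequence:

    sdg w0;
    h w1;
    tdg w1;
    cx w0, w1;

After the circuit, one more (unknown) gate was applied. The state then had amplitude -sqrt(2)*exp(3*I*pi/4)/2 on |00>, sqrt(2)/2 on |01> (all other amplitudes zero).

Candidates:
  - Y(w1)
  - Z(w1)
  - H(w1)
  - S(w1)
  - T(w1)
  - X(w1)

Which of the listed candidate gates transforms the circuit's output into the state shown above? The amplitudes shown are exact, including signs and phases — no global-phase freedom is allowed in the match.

The applied gate was X(w1).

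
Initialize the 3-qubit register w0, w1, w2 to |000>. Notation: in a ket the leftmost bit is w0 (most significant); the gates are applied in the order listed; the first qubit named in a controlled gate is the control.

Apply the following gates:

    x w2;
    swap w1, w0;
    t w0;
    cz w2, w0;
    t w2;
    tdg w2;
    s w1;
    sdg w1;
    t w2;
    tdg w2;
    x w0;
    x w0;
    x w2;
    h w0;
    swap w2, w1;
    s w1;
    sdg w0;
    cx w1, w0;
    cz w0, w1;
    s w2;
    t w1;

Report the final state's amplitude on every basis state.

After the circuit, the state carries amplitude sqrt(2)/2 on |000>, -sqrt(2)*I/2 on |100>, and 0 on every other basis state. Key observation: gates 5-10 undo each other exactly, leaving only the rest of the circuit to track.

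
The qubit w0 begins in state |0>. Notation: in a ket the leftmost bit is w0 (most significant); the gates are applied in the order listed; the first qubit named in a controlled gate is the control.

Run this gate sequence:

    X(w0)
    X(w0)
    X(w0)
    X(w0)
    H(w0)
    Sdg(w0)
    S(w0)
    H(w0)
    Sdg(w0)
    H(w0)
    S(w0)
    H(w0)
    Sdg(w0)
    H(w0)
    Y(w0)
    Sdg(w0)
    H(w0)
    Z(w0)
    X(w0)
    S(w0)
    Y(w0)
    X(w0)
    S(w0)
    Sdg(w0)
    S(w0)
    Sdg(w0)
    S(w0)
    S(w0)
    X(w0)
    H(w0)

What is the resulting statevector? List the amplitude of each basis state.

After the circuit, the state carries amplitude -sqrt(2)/2 on |0>, sqrt(2)*I/2 on |1>.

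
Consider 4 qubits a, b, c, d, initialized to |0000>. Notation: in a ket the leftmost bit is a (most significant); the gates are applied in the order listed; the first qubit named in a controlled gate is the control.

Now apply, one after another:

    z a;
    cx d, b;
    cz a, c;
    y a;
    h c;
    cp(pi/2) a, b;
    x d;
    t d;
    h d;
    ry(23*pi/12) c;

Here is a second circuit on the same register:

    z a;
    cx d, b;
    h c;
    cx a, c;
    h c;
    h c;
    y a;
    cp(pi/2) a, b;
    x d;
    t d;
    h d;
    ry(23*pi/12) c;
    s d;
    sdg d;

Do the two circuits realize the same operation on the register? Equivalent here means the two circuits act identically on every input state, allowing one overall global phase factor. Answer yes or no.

Yes: on every input state the two circuits agree up to one overall phase factor.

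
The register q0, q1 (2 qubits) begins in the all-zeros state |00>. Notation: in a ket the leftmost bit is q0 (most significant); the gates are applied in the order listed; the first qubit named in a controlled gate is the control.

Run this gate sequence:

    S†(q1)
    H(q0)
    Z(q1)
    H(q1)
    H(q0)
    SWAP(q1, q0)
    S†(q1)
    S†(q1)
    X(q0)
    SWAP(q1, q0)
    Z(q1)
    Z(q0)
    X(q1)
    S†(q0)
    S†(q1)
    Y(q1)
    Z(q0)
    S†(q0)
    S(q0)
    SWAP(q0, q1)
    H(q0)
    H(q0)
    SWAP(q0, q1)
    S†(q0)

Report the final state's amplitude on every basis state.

The resulting statevector has amplitude -sqrt(2)/2 on |00>, -sqrt(2)*I/2 on |01>, 0 on |10>, 0 on |11>.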